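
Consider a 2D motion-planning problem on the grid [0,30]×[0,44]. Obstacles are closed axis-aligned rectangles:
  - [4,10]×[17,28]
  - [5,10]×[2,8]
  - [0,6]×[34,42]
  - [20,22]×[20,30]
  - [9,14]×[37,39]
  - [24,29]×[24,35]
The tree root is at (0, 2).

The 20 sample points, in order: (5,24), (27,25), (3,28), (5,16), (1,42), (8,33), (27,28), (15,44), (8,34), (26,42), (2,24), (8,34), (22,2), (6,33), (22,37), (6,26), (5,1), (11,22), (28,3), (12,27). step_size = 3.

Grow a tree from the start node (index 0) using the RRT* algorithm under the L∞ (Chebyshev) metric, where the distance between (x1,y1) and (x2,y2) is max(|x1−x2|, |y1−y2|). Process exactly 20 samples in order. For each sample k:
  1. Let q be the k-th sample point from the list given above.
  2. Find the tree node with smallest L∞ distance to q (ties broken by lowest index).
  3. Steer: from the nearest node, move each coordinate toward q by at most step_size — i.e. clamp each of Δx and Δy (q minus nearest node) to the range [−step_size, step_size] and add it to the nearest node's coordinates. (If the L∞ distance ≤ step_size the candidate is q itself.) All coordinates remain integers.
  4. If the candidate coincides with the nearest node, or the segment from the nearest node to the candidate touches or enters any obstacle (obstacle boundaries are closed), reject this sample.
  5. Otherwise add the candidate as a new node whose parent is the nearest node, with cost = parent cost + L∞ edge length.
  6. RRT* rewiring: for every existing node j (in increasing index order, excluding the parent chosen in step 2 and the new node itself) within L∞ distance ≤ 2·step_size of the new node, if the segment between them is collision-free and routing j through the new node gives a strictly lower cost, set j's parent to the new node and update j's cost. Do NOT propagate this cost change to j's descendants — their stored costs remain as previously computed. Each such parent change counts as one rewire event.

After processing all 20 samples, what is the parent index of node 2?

Parent of node 2: 1

1. q=(5,24) nearest=0 d=22 new=(3,5) → add node 1 parent=0 cost=3
2. q=(27,25) nearest=1 d=24 new=(6,8) → blocked by [5,10]×[2,8], reject
3. q=(3,28) nearest=1 d=23 new=(3,8) → add node 2 parent=1 cost=6
4. q=(5,16) nearest=2 d=8 new=(5,11) → add node 3 parent=2 cost=9
5. q=(1,42) nearest=3 d=31 new=(2,14) → add node 4 parent=3 cost=12
6. q=(8,33) nearest=4 d=19 new=(5,17) → blocked by [4,10]×[17,28], reject
7. q=(27,28) nearest=3 d=22 new=(8,14) → add node 5 parent=3 cost=12
8. q=(15,44) nearest=4 d=30 new=(5,17) → blocked by [4,10]×[17,28], reject
9. q=(8,34) nearest=4 d=20 new=(5,17) → blocked by [4,10]×[17,28], reject
10. q=(26,42) nearest=4 d=28 new=(5,17) → blocked by [4,10]×[17,28], reject
11. q=(2,24) nearest=4 d=10 new=(2,17) → add node 6 parent=4 cost=15
12. q=(8,34) nearest=6 d=17 new=(5,20) → blocked by [4,10]×[17,28], reject
13. q=(22,2) nearest=5 d=14 new=(11,11) → add node 7 parent=5 cost=15
14. q=(6,33) nearest=6 d=16 new=(5,20) → blocked by [4,10]×[17,28], reject
15. q=(22,37) nearest=6 d=20 new=(5,20) → blocked by [4,10]×[17,28], reject
16. q=(6,26) nearest=6 d=9 new=(5,20) → blocked by [4,10]×[17,28], reject
17. q=(5,1) nearest=1 d=4 new=(5,2) → blocked by [5,10]×[2,8], reject
18. q=(11,22) nearest=5 d=8 new=(11,17) → add node 8 parent=5 cost=15
19. q=(28,3) nearest=7 d=17 new=(14,8) → add node 9 parent=7 cost=18
20. q=(12,27) nearest=6 d=10 new=(5,20) → blocked by [4,10]×[17,28], reject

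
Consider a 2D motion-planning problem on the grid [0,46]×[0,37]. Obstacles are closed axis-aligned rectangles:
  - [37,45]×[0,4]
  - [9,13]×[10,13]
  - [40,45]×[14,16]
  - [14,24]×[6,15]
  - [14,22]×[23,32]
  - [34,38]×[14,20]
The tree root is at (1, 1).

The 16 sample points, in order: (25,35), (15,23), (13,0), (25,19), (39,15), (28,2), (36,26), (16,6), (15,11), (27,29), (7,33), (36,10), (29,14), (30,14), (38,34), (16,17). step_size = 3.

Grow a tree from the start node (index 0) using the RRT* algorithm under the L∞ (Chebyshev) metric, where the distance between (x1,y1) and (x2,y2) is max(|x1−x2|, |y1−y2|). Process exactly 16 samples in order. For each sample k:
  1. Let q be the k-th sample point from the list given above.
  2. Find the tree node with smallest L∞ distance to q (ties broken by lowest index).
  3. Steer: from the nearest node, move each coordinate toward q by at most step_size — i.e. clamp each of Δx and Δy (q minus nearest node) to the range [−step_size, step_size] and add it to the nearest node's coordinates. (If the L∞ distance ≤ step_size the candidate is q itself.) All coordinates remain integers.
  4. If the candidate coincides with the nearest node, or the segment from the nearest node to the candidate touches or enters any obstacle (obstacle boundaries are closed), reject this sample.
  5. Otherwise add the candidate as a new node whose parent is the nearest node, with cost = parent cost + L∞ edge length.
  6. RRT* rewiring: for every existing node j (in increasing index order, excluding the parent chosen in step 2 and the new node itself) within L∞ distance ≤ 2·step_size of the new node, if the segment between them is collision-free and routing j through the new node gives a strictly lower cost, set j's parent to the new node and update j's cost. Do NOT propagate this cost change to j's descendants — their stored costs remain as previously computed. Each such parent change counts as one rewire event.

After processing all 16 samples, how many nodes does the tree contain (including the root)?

1. q=(25,35) nearest=0 d=34 new=(4,4) → add node 1 parent=0 cost=3
2. q=(15,23) nearest=1 d=19 new=(7,7) → add node 2 parent=1 cost=6
3. q=(13,0) nearest=2 d=7 new=(10,4) → add node 3 parent=2 cost=9
4. q=(25,19) nearest=3 d=15 new=(13,7) → add node 4 parent=3 cost=12
5. q=(39,15) nearest=4 d=26 new=(16,10) → blocked by [14,24]×[6,15], reject
6. q=(28,2) nearest=4 d=15 new=(16,4) → blocked by [14,24]×[6,15], reject
7. q=(36,26) nearest=4 d=23 new=(16,10) → blocked by [14,24]×[6,15], reject
8. q=(16,6) nearest=4 d=3 new=(16,6) → blocked by [14,24]×[6,15], reject
9. q=(15,11) nearest=4 d=4 new=(15,10) → blocked by [14,24]×[6,15], reject
10. q=(27,29) nearest=2 d=22 new=(10,10) → blocked by [9,13]×[10,13], reject
11. q=(7,33) nearest=2 d=26 new=(7,10) → add node 5 parent=2 cost=9
12. q=(36,10) nearest=4 d=23 new=(16,10) → blocked by [14,24]×[6,15], reject
13. q=(29,14) nearest=4 d=16 new=(16,10) → blocked by [14,24]×[6,15], reject
14. q=(30,14) nearest=4 d=17 new=(16,10) → blocked by [14,24]×[6,15], reject
15. q=(38,34) nearest=4 d=27 new=(16,10) → blocked by [14,24]×[6,15], reject
16. q=(16,17) nearest=5 d=9 new=(10,13) → blocked by [9,13]×[10,13], reject

Node count: 6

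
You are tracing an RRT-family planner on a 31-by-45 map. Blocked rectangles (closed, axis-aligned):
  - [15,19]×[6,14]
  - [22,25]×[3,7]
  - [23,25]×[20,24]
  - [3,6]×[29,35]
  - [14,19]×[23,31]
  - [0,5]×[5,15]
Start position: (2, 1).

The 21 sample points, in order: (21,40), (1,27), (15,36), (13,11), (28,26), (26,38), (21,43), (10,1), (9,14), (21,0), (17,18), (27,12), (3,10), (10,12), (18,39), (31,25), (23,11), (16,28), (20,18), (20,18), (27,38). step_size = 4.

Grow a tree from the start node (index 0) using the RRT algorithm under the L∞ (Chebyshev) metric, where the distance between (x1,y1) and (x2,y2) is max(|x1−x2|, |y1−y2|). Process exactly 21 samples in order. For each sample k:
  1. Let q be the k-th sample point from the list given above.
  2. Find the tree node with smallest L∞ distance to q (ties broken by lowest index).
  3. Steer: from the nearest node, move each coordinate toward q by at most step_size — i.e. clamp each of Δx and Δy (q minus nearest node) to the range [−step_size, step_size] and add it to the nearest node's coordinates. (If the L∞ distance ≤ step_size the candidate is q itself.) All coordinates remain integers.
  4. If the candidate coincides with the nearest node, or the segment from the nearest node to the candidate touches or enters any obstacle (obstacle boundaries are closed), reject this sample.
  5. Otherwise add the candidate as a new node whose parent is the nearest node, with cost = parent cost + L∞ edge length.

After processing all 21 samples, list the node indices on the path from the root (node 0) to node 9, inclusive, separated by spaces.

Path: 0 1 2 3 5 8 9

1. q=(21,40) nearest=0 d=39 new=(6,5) → add node 1 parent=0 cost=4
2. q=(1,27) nearest=1 d=22 new=(2,9) → blocked by [0,5]×[5,15], reject
3. q=(15,36) nearest=1 d=31 new=(10,9) → add node 2 parent=1 cost=8
4. q=(13,11) nearest=2 d=3 new=(13,11) → add node 3 parent=2 cost=11
5. q=(28,26) nearest=3 d=15 new=(17,15) → blocked by [15,19]×[6,14], reject
6. q=(26,38) nearest=3 d=27 new=(17,15) → blocked by [15,19]×[6,14], reject
7. q=(21,43) nearest=3 d=32 new=(17,15) → blocked by [15,19]×[6,14], reject
8. q=(10,1) nearest=1 d=4 new=(10,1) → add node 4 parent=1 cost=8
9. q=(9,14) nearest=3 d=4 new=(9,14) → add node 5 parent=3 cost=15
10. q=(21,0) nearest=2 d=11 new=(14,5) → add node 6 parent=2 cost=12
11. q=(17,18) nearest=3 d=7 new=(17,15) → blocked by [15,19]×[6,14], reject
12. q=(27,12) nearest=6 d=13 new=(18,9) → blocked by [15,19]×[6,14], reject
13. q=(3,10) nearest=1 d=5 new=(3,9) → blocked by [0,5]×[5,15], reject
14. q=(10,12) nearest=5 d=2 new=(10,12) → add node 7 parent=5 cost=17
15. q=(18,39) nearest=5 d=25 new=(13,18) → add node 8 parent=5 cost=19
16. q=(31,25) nearest=3 d=18 new=(17,15) → blocked by [15,19]×[6,14], reject
17. q=(23,11) nearest=6 d=9 new=(18,9) → blocked by [15,19]×[6,14], reject
18. q=(16,28) nearest=8 d=10 new=(16,22) → add node 9 parent=8 cost=23
19. q=(20,18) nearest=9 d=4 new=(20,18) → add node 10 parent=9 cost=27
20. q=(20,18) nearest=10 d=0 → coincident, reject
21. q=(27,38) nearest=9 d=16 new=(20,26) → blocked by [14,19]×[23,31], reject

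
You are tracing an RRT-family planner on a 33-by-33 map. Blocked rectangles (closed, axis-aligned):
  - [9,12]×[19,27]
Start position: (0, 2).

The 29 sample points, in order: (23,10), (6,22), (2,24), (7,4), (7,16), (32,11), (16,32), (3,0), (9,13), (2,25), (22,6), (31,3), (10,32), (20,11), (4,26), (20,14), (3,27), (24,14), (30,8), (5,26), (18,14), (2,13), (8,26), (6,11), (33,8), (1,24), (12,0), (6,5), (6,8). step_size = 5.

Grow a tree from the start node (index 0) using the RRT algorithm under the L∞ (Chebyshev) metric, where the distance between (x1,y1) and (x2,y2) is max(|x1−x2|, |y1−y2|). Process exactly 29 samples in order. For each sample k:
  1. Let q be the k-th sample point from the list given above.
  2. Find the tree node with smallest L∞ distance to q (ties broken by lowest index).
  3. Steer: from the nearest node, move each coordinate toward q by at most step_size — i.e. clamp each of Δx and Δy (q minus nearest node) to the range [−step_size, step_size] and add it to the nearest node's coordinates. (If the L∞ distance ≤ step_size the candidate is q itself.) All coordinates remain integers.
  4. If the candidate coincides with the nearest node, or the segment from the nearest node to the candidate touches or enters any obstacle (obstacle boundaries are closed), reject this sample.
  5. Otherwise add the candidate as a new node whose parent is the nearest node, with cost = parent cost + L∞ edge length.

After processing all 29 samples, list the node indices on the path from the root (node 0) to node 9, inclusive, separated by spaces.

1. q=(23,10) nearest=0 d=23 new=(5,7) → add node 1 parent=0 cost=5
2. q=(6,22) nearest=1 d=15 new=(6,12) → add node 2 parent=1 cost=10
3. q=(2,24) nearest=2 d=12 new=(2,17) → add node 3 parent=2 cost=15
4. q=(7,4) nearest=1 d=3 new=(7,4) → add node 4 parent=1 cost=8
5. q=(7,16) nearest=2 d=4 new=(7,16) → add node 5 parent=2 cost=14
6. q=(32,11) nearest=4 d=25 new=(12,9) → add node 6 parent=4 cost=13
7. q=(16,32) nearest=3 d=15 new=(7,22) → add node 7 parent=3 cost=20
8. q=(3,0) nearest=0 d=3 new=(3,0) → add node 8 parent=0 cost=3
9. q=(9,13) nearest=2 d=3 new=(9,13) → add node 9 parent=2 cost=13
10. q=(2,25) nearest=7 d=5 new=(2,25) → add node 10 parent=7 cost=25
11. q=(22,6) nearest=6 d=10 new=(17,6) → add node 11 parent=6 cost=18
12. q=(31,3) nearest=11 d=14 new=(22,3) → add node 12 parent=11 cost=23
13. q=(10,32) nearest=10 d=8 new=(7,30) → add node 13 parent=10 cost=30
14. q=(20,11) nearest=11 d=5 new=(20,11) → add node 14 parent=11 cost=23
15. q=(4,26) nearest=10 d=2 new=(4,26) → add node 15 parent=10 cost=27
16. q=(20,14) nearest=14 d=3 new=(20,14) → add node 16 parent=14 cost=26
17. q=(3,27) nearest=15 d=1 new=(3,27) → add node 17 parent=15 cost=28
18. q=(24,14) nearest=14 d=4 new=(24,14) → add node 18 parent=14 cost=27
19. q=(30,8) nearest=18 d=6 new=(29,9) → add node 19 parent=18 cost=32
20. q=(5,26) nearest=15 d=1 new=(5,26) → add node 20 parent=15 cost=28
21. q=(18,14) nearest=16 d=2 new=(18,14) → add node 21 parent=16 cost=28
22. q=(2,13) nearest=2 d=4 new=(2,13) → add node 22 parent=2 cost=14
23. q=(8,26) nearest=20 d=3 new=(8,26) → add node 23 parent=20 cost=31
24. q=(6,11) nearest=2 d=1 new=(6,11) → add node 24 parent=2 cost=11
25. q=(33,8) nearest=19 d=4 new=(33,8) → add node 25 parent=19 cost=36
26. q=(1,24) nearest=10 d=1 new=(1,24) → add node 26 parent=10 cost=26
27. q=(12,0) nearest=4 d=5 new=(12,0) → add node 27 parent=4 cost=13
28. q=(6,5) nearest=4 d=1 new=(6,5) → add node 28 parent=4 cost=9
29. q=(6,8) nearest=1 d=1 new=(6,8) → add node 29 parent=1 cost=6

Path: 0 1 2 9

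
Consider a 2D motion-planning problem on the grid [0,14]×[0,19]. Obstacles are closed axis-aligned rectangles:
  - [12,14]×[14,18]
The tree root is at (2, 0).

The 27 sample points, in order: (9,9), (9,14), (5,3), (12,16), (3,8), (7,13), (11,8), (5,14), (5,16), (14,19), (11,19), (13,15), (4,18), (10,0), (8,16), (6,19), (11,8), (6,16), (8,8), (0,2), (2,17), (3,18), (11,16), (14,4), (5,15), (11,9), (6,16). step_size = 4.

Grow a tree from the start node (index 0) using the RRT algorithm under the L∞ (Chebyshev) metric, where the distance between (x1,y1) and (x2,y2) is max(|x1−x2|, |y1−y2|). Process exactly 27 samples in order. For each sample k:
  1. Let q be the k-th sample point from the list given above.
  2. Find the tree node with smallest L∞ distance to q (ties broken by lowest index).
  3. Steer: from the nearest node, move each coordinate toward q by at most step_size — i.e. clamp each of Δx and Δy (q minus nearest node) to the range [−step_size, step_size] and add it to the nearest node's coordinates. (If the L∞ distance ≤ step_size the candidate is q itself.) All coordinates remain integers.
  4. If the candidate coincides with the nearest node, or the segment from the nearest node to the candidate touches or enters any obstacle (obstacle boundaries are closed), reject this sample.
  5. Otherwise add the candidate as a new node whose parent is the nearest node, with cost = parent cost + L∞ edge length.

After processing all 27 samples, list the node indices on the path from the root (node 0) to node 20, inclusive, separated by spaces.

Path: 0 1 2 6 8 10 20

1. q=(9,9) nearest=0 d=9 new=(6,4) → add node 1 parent=0 cost=4
2. q=(9,14) nearest=1 d=10 new=(9,8) → add node 2 parent=1 cost=8
3. q=(5,3) nearest=1 d=1 new=(5,3) → add node 3 parent=1 cost=5
4. q=(12,16) nearest=2 d=8 new=(12,12) → add node 4 parent=2 cost=12
5. q=(3,8) nearest=1 d=4 new=(3,8) → add node 5 parent=1 cost=8
6. q=(7,13) nearest=2 d=5 new=(7,12) → add node 6 parent=2 cost=12
7. q=(11,8) nearest=2 d=2 new=(11,8) → add node 7 parent=2 cost=10
8. q=(5,14) nearest=6 d=2 new=(5,14) → add node 8 parent=6 cost=14
9. q=(5,16) nearest=8 d=2 new=(5,16) → add node 9 parent=8 cost=16
10. q=(14,19) nearest=4 d=7 new=(14,16) → blocked by [12,14]×[14,18], reject
11. q=(11,19) nearest=8 d=6 new=(9,18) → add node 10 parent=8 cost=18
12. q=(13,15) nearest=4 d=3 new=(13,15) → blocked by [12,14]×[14,18], reject
13. q=(4,18) nearest=9 d=2 new=(4,18) → add node 11 parent=9 cost=18
14. q=(10,0) nearest=1 d=4 new=(10,0) → add node 12 parent=1 cost=8
15. q=(8,16) nearest=10 d=2 new=(8,16) → add node 13 parent=10 cost=20
16. q=(6,19) nearest=11 d=2 new=(6,19) → add node 14 parent=11 cost=20
17. q=(11,8) nearest=7 d=0 → coincident, reject
18. q=(6,16) nearest=9 d=1 new=(6,16) → add node 15 parent=9 cost=17
19. q=(8,8) nearest=2 d=1 new=(8,8) → add node 16 parent=2 cost=9
20. q=(0,2) nearest=0 d=2 new=(0,2) → add node 17 parent=0 cost=2
21. q=(2,17) nearest=11 d=2 new=(2,17) → add node 18 parent=11 cost=20
22. q=(3,18) nearest=11 d=1 new=(3,18) → add node 19 parent=11 cost=19
23. q=(11,16) nearest=10 d=2 new=(11,16) → add node 20 parent=10 cost=20
24. q=(14,4) nearest=7 d=4 new=(14,4) → add node 21 parent=7 cost=14
25. q=(5,15) nearest=8 d=1 new=(5,15) → add node 22 parent=8 cost=15
26. q=(11,9) nearest=7 d=1 new=(11,9) → add node 23 parent=7 cost=11
27. q=(6,16) nearest=15 d=0 → coincident, reject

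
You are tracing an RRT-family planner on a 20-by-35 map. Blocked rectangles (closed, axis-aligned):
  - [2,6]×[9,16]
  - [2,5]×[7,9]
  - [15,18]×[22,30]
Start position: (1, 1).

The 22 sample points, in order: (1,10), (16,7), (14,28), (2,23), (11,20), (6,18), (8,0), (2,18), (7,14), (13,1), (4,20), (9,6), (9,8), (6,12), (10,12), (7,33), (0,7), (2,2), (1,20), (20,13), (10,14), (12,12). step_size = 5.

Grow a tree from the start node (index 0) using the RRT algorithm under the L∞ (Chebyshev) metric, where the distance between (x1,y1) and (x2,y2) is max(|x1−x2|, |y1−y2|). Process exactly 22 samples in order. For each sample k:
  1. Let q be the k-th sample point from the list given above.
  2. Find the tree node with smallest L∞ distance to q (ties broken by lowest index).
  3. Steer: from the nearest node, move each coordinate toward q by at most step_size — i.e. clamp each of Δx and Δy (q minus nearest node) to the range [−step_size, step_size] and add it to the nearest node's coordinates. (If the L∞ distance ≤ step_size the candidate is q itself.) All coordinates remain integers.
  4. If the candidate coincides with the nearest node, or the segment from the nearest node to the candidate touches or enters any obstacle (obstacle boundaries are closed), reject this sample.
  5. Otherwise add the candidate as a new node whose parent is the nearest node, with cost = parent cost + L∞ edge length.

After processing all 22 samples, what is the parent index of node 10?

1. q=(1,10) nearest=0 d=9 new=(1,6) → add node 1 parent=0 cost=5
2. q=(16,7) nearest=0 d=15 new=(6,6) → add node 2 parent=0 cost=5
3. q=(14,28) nearest=1 d=22 new=(6,11) → blocked by [2,6]×[9,16], reject
4. q=(2,23) nearest=1 d=17 new=(2,11) → blocked by [2,6]×[9,16], reject
5. q=(11,20) nearest=1 d=14 new=(6,11) → blocked by [2,6]×[9,16], reject
6. q=(6,18) nearest=1 d=12 new=(6,11) → blocked by [2,6]×[9,16], reject
7. q=(8,0) nearest=2 d=6 new=(8,1) → add node 3 parent=2 cost=10
8. q=(2,18) nearest=1 d=12 new=(2,11) → blocked by [2,6]×[9,16], reject
9. q=(7,14) nearest=1 d=8 new=(6,11) → blocked by [2,6]×[9,16], reject
10. q=(13,1) nearest=3 d=5 new=(13,1) → add node 4 parent=3 cost=15
11. q=(4,20) nearest=1 d=14 new=(4,11) → blocked by [2,6]×[9,16], reject
12. q=(9,6) nearest=2 d=3 new=(9,6) → add node 5 parent=2 cost=8
13. q=(9,8) nearest=5 d=2 new=(9,8) → add node 6 parent=5 cost=10
14. q=(6,12) nearest=6 d=4 new=(6,12) → blocked by [2,6]×[9,16], reject
15. q=(10,12) nearest=6 d=4 new=(10,12) → add node 7 parent=6 cost=14
16. q=(7,33) nearest=7 d=21 new=(7,17) → add node 8 parent=7 cost=19
17. q=(0,7) nearest=1 d=1 new=(0,7) → add node 9 parent=1 cost=6
18. q=(2,2) nearest=0 d=1 new=(2,2) → add node 10 parent=0 cost=1
19. q=(1,20) nearest=8 d=6 new=(2,20) → add node 11 parent=8 cost=24
20. q=(20,13) nearest=7 d=10 new=(15,13) → add node 12 parent=7 cost=19
21. q=(10,14) nearest=7 d=2 new=(10,14) → add node 13 parent=7 cost=16
22. q=(12,12) nearest=7 d=2 new=(12,12) → add node 14 parent=7 cost=16

Parent of node 10: 0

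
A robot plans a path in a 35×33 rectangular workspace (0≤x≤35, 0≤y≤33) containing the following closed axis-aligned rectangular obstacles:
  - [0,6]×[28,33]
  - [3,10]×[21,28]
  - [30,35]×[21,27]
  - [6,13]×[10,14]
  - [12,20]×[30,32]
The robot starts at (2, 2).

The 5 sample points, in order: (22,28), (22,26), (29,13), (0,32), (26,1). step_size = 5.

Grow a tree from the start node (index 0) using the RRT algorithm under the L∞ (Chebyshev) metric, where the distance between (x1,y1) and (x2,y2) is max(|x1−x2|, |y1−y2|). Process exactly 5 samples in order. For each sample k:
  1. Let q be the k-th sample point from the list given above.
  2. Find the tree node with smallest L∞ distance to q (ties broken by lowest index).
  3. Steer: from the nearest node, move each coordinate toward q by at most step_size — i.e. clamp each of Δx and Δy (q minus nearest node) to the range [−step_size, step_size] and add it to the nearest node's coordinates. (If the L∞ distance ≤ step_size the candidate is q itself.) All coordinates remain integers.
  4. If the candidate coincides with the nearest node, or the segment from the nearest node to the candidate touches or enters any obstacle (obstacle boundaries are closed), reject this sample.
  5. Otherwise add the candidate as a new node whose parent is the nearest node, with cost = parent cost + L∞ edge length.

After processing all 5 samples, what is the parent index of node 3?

Parent of node 3: 1

1. q=(22,28) nearest=0 d=26 new=(7,7) → add node 1 parent=0 cost=5
2. q=(22,26) nearest=1 d=19 new=(12,12) → blocked by [6,13]×[10,14], reject
3. q=(29,13) nearest=1 d=22 new=(12,12) → blocked by [6,13]×[10,14], reject
4. q=(0,32) nearest=1 d=25 new=(2,12) → add node 2 parent=1 cost=10
5. q=(26,1) nearest=1 d=19 new=(12,2) → add node 3 parent=1 cost=10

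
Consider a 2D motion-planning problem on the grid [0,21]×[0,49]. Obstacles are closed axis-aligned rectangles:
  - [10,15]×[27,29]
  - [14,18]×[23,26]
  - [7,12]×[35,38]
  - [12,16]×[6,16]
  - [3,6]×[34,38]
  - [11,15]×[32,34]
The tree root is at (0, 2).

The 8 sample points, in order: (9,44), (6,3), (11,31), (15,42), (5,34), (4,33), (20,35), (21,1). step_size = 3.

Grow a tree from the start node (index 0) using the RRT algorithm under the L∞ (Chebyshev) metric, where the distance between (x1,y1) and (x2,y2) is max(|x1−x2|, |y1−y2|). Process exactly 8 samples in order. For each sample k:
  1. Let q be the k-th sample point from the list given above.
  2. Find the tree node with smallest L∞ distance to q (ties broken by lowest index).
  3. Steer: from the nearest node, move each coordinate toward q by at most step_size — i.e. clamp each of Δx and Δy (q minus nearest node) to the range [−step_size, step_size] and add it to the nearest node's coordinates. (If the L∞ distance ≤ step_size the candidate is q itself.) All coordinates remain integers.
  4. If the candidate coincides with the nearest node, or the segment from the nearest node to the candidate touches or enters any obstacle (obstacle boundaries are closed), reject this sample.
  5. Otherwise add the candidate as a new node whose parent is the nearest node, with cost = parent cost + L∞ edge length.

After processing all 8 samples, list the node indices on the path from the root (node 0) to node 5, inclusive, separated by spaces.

1. q=(9,44) nearest=0 d=42 new=(3,5) → add node 1 parent=0 cost=3
2. q=(6,3) nearest=1 d=3 new=(6,3) → add node 2 parent=1 cost=6
3. q=(11,31) nearest=1 d=26 new=(6,8) → add node 3 parent=1 cost=6
4. q=(15,42) nearest=3 d=34 new=(9,11) → add node 4 parent=3 cost=9
5. q=(5,34) nearest=4 d=23 new=(6,14) → add node 5 parent=4 cost=12
6. q=(4,33) nearest=5 d=19 new=(4,17) → add node 6 parent=5 cost=15
7. q=(20,35) nearest=6 d=18 new=(7,20) → add node 7 parent=6 cost=18
8. q=(21,1) nearest=4 d=12 new=(12,8) → blocked by [12,16]×[6,16], reject

Path: 0 1 3 4 5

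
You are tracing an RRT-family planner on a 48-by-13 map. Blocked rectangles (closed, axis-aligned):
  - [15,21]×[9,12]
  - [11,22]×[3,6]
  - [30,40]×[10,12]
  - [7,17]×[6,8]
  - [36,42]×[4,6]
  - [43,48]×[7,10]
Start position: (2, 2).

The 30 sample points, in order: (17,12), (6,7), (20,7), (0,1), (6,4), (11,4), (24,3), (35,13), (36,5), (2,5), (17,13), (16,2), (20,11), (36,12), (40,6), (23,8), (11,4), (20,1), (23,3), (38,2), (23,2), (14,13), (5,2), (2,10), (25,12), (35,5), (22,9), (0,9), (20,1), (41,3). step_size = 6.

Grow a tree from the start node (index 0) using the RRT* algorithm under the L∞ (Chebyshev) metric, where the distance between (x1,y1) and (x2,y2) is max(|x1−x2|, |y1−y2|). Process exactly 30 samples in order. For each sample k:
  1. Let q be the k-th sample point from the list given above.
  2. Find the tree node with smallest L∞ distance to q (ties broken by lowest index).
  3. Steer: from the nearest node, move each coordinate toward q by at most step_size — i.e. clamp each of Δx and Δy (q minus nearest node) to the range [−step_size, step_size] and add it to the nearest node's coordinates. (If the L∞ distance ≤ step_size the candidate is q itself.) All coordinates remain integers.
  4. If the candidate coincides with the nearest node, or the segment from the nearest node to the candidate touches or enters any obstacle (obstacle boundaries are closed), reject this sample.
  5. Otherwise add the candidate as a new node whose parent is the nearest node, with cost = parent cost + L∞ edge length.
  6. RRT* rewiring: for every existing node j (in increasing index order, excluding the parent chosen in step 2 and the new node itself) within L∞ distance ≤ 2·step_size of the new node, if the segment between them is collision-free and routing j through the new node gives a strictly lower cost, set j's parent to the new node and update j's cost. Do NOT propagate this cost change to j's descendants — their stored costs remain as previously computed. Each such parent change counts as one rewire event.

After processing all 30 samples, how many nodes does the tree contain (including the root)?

1. q=(17,12) nearest=0 d=15 new=(8,8) → blocked by [7,17]×[6,8], reject
2. q=(6,7) nearest=0 d=5 new=(6,7) → add node 1 parent=0 cost=5
3. q=(20,7) nearest=1 d=14 new=(12,7) → blocked by [7,17]×[6,8], reject
4. q=(0,1) nearest=0 d=2 new=(0,1) → add node 2 parent=0 cost=2
5. q=(6,4) nearest=1 d=3 new=(6,4) → add node 3 parent=1 cost=8
6. q=(11,4) nearest=1 d=5 new=(11,4) → blocked by [11,22]×[3,6], reject
7. q=(24,3) nearest=1 d=18 new=(12,3) → blocked by [11,22]×[3,6], reject
8. q=(35,13) nearest=1 d=29 new=(12,13) → blocked by [7,17]×[6,8], reject
9. q=(36,5) nearest=1 d=30 new=(12,5) → blocked by [11,22]×[3,6], reject
10. q=(2,5) nearest=0 d=3 new=(2,5) → add node 4 parent=0 cost=3; rewire 3→4 (7<8)
11. q=(17,13) nearest=1 d=11 new=(12,13) → blocked by [7,17]×[6,8], reject
12. q=(16,2) nearest=1 d=10 new=(12,2) → blocked by [7,17]×[6,8], reject
13. q=(20,11) nearest=1 d=14 new=(12,11) → blocked by [7,17]×[6,8], reject
14. q=(36,12) nearest=1 d=30 new=(12,12) → blocked by [7,17]×[6,8], reject
15. q=(40,6) nearest=1 d=34 new=(12,6) → blocked by [11,22]×[3,6], reject
16. q=(23,8) nearest=1 d=17 new=(12,8) → blocked by [7,17]×[6,8], reject
17. q=(11,4) nearest=1 d=5 new=(11,4) → blocked by [11,22]×[3,6], reject
18. q=(20,1) nearest=1 d=14 new=(12,1) → blocked by [7,17]×[6,8], reject
19. q=(23,3) nearest=1 d=17 new=(12,3) → blocked by [11,22]×[3,6], reject
20. q=(38,2) nearest=1 d=32 new=(12,2) → blocked by [7,17]×[6,8], reject
21. q=(23,2) nearest=1 d=17 new=(12,2) → blocked by [7,17]×[6,8], reject
22. q=(14,13) nearest=1 d=8 new=(12,13) → blocked by [7,17]×[6,8], reject
23. q=(5,2) nearest=3 d=2 new=(5,2) → add node 5 parent=3 cost=9
24. q=(2,10) nearest=1 d=4 new=(2,10) → add node 6 parent=1 cost=9
25. q=(25,12) nearest=1 d=19 new=(12,12) → blocked by [7,17]×[6,8], reject
26. q=(35,5) nearest=1 d=29 new=(12,5) → blocked by [11,22]×[3,6], reject
27. q=(22,9) nearest=1 d=16 new=(12,9) → blocked by [7,17]×[6,8], reject
28. q=(0,9) nearest=6 d=2 new=(0,9) → add node 7 parent=6 cost=11
29. q=(20,1) nearest=1 d=14 new=(12,1) → blocked by [7,17]×[6,8], reject
30. q=(41,3) nearest=1 d=35 new=(12,3) → blocked by [11,22]×[3,6], reject

Node count: 8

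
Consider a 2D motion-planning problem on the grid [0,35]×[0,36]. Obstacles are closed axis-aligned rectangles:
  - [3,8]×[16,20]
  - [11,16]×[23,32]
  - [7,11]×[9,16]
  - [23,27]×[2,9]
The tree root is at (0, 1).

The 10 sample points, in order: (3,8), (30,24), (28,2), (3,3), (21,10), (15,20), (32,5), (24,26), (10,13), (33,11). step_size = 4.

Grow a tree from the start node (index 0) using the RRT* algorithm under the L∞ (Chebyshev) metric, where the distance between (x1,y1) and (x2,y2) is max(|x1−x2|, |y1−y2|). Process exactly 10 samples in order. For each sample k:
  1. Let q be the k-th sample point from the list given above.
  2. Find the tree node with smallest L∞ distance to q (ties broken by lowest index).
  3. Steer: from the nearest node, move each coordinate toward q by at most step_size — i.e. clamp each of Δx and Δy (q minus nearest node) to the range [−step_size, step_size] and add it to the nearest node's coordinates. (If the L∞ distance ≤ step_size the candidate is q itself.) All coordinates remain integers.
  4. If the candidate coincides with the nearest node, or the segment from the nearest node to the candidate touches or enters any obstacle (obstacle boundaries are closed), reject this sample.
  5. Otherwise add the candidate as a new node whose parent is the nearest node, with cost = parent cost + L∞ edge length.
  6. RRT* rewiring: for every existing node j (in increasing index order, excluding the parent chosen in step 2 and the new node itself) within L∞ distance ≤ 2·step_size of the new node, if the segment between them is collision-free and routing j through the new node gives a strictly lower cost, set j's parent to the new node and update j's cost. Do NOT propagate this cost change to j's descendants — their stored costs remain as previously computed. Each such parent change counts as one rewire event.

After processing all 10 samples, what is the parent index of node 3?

Parent of node 3: 1

1. q=(3,8) nearest=0 d=7 new=(3,5) → add node 1 parent=0 cost=4
2. q=(30,24) nearest=1 d=27 new=(7,9) → blocked by [7,11]×[9,16], reject
3. q=(28,2) nearest=1 d=25 new=(7,2) → add node 2 parent=1 cost=8
4. q=(3,3) nearest=1 d=2 new=(3,3) → add node 3 parent=1 cost=6
5. q=(21,10) nearest=2 d=14 new=(11,6) → add node 4 parent=2 cost=12
6. q=(15,20) nearest=4 d=14 new=(15,10) → add node 5 parent=4 cost=16
7. q=(32,5) nearest=5 d=17 new=(19,6) → add node 6 parent=5 cost=20
8. q=(24,26) nearest=5 d=16 new=(19,14) → add node 7 parent=5 cost=20
9. q=(10,13) nearest=5 d=5 new=(11,13) → blocked by [7,11]×[9,16], reject
10. q=(33,11) nearest=6 d=14 new=(23,10) → add node 8 parent=6 cost=24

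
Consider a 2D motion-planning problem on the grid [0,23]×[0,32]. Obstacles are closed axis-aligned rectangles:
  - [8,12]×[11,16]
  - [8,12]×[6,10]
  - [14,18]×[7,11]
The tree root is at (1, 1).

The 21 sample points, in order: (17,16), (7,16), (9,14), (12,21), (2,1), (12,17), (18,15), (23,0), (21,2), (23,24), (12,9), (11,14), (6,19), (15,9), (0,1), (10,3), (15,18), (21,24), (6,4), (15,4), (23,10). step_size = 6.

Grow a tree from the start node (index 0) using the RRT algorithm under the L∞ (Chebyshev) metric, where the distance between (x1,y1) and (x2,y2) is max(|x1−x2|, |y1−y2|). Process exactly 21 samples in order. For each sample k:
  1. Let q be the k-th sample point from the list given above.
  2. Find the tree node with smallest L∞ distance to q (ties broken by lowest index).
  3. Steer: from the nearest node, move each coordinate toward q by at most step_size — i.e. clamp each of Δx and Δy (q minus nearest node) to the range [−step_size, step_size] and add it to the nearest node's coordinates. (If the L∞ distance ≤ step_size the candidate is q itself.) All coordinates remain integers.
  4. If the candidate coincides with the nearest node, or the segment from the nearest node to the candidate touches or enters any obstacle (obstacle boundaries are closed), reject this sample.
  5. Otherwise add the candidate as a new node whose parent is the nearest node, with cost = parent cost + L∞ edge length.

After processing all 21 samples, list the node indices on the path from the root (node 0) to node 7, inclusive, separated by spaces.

1. q=(17,16) nearest=0 d=16 new=(7,7) → add node 1 parent=0 cost=6
2. q=(7,16) nearest=1 d=9 new=(7,13) → add node 2 parent=1 cost=12
3. q=(9,14) nearest=2 d=2 new=(9,14) → blocked by [8,12]×[11,16], reject
4. q=(12,21) nearest=2 d=8 new=(12,19) → blocked by [8,12]×[11,16], reject
5. q=(2,1) nearest=0 d=1 new=(2,1) → add node 3 parent=0 cost=1
6. q=(12,17) nearest=2 d=5 new=(12,17) → blocked by [8,12]×[11,16], reject
7. q=(18,15) nearest=1 d=11 new=(13,13) → blocked by [8,12]×[11,16], reject
8. q=(23,0) nearest=1 d=16 new=(13,1) → blocked by [8,12]×[6,10], reject
9. q=(21,2) nearest=1 d=14 new=(13,2) → blocked by [8,12]×[6,10], reject
10. q=(23,24) nearest=2 d=16 new=(13,19) → blocked by [8,12]×[11,16], reject
11. q=(12,9) nearest=1 d=5 new=(12,9) → blocked by [8,12]×[6,10], reject
12. q=(11,14) nearest=2 d=4 new=(11,14) → blocked by [8,12]×[11,16], reject
13. q=(6,19) nearest=2 d=6 new=(6,19) → add node 4 parent=2 cost=18
14. q=(15,9) nearest=1 d=8 new=(13,9) → blocked by [8,12]×[6,10], reject
15. q=(0,1) nearest=0 d=1 new=(0,1) → add node 5 parent=0 cost=1
16. q=(10,3) nearest=1 d=4 new=(10,3) → add node 6 parent=1 cost=10
17. q=(15,18) nearest=2 d=8 new=(13,18) → blocked by [8,12]×[11,16], reject
18. q=(21,24) nearest=2 d=14 new=(13,19) → blocked by [8,12]×[11,16], reject
19. q=(6,4) nearest=1 d=3 new=(6,4) → add node 7 parent=1 cost=9
20. q=(15,4) nearest=6 d=5 new=(15,4) → add node 8 parent=6 cost=15
21. q=(23,10) nearest=8 d=8 new=(21,10) → blocked by [14,18]×[7,11], reject

Path: 0 1 7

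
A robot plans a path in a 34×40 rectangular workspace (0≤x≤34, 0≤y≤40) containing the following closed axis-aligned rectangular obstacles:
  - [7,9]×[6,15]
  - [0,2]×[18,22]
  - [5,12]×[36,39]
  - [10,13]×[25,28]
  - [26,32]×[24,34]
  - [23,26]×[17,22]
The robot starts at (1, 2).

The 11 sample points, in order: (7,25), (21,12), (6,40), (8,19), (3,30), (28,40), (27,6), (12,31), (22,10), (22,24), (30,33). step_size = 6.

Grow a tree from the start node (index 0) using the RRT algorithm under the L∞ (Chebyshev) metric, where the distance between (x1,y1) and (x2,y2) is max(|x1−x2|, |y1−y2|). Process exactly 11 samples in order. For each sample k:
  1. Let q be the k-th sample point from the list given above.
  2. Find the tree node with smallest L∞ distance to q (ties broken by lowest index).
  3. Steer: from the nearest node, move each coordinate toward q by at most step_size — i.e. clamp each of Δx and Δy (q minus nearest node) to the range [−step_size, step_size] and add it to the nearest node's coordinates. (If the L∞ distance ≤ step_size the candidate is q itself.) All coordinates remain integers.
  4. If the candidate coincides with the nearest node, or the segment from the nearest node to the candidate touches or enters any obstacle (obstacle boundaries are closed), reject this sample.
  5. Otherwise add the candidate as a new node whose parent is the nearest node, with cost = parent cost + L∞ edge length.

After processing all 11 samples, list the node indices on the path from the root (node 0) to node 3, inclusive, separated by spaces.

1. q=(7,25) nearest=0 d=23 new=(7,8) → blocked by [7,9]×[6,15], reject
2. q=(21,12) nearest=0 d=20 new=(7,8) → blocked by [7,9]×[6,15], reject
3. q=(6,40) nearest=0 d=38 new=(6,8) → add node 1 parent=0 cost=6
4. q=(8,19) nearest=1 d=11 new=(8,14) → blocked by [7,9]×[6,15], reject
5. q=(3,30) nearest=1 d=22 new=(3,14) → add node 2 parent=1 cost=12
6. q=(28,40) nearest=2 d=26 new=(9,20) → add node 3 parent=2 cost=18
7. q=(27,6) nearest=3 d=18 new=(15,14) → add node 4 parent=3 cost=24
8. q=(12,31) nearest=3 d=11 new=(12,26) → blocked by [10,13]×[25,28], reject
9. q=(22,10) nearest=4 d=7 new=(21,10) → add node 5 parent=4 cost=30
10. q=(22,24) nearest=4 d=10 new=(21,20) → add node 6 parent=4 cost=30
11. q=(30,33) nearest=6 d=13 new=(27,26) → blocked by [26,32]×[24,34], reject

Path: 0 1 2 3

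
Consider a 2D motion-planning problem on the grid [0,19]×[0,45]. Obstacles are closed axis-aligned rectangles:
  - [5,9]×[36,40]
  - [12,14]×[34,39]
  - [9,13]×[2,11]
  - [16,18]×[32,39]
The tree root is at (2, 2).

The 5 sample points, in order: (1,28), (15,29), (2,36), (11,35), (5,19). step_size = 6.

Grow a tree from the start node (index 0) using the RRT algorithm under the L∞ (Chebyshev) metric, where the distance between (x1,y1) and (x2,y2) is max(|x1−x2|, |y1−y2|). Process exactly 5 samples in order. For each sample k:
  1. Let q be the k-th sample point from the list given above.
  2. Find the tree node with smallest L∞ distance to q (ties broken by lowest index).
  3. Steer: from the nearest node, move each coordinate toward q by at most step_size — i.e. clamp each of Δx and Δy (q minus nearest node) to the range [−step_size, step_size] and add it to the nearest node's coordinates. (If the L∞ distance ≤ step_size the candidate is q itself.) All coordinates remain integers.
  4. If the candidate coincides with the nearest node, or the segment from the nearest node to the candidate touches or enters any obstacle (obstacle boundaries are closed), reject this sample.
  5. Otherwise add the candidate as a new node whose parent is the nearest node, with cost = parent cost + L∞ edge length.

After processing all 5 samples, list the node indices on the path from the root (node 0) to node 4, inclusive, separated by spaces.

1. q=(1,28) nearest=0 d=26 new=(1,8) → add node 1 parent=0 cost=6
2. q=(15,29) nearest=1 d=21 new=(7,14) → add node 2 parent=1 cost=12
3. q=(2,36) nearest=2 d=22 new=(2,20) → add node 3 parent=2 cost=18
4. q=(11,35) nearest=3 d=15 new=(8,26) → add node 4 parent=3 cost=24
5. q=(5,19) nearest=3 d=3 new=(5,19) → add node 5 parent=3 cost=21

Path: 0 1 2 3 4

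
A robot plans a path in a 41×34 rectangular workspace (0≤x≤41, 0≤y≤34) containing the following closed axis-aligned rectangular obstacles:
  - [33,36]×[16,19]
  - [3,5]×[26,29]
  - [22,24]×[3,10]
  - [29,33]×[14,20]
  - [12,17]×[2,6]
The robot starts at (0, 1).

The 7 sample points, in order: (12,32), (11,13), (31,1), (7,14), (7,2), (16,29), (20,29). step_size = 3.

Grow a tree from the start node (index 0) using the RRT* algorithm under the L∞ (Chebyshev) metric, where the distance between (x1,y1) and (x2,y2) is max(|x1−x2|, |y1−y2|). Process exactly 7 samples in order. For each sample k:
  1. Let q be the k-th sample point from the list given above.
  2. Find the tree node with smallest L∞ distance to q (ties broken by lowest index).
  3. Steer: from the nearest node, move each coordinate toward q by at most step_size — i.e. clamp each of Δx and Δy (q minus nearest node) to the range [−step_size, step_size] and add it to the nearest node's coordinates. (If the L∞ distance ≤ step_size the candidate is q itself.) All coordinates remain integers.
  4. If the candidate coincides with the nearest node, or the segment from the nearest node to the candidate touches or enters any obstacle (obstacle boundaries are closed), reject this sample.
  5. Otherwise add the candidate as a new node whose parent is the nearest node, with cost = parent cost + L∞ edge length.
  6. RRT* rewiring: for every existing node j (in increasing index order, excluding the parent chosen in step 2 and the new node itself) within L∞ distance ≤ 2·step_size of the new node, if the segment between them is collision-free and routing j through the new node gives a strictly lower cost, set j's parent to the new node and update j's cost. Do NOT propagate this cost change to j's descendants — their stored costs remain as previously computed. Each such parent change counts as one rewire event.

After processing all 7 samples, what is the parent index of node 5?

1. q=(12,32) nearest=0 d=31 new=(3,4) → add node 1 parent=0 cost=3
2. q=(11,13) nearest=1 d=9 new=(6,7) → add node 2 parent=1 cost=6
3. q=(31,1) nearest=2 d=25 new=(9,4) → add node 3 parent=2 cost=9
4. q=(7,14) nearest=2 d=7 new=(7,10) → add node 4 parent=2 cost=9
5. q=(7,2) nearest=3 d=2 new=(7,2) → add node 5 parent=3 cost=11
6. q=(16,29) nearest=4 d=19 new=(10,13) → add node 6 parent=4 cost=12
7. q=(20,29) nearest=6 d=16 new=(13,16) → add node 7 parent=6 cost=15

Parent of node 5: 3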